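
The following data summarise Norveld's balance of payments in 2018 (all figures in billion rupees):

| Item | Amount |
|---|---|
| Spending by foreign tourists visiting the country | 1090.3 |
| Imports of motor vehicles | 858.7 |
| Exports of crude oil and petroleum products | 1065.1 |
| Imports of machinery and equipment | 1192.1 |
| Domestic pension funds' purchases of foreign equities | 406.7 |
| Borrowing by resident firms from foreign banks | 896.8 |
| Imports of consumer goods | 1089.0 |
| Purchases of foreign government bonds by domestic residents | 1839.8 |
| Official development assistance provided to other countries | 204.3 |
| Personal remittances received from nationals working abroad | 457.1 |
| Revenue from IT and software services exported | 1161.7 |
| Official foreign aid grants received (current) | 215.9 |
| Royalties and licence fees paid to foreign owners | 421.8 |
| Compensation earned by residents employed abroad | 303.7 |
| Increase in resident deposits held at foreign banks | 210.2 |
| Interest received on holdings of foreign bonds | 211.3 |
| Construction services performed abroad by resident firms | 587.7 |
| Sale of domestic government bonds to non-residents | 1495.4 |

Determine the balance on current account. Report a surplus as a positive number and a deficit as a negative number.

1326.9

Goods: -1089.0 - 858.7 + 1065.1 - 1192.1 = -2074.7
Services: 587.7 - 421.8 + 1161.7 + 1090.3 = 2417.9
Primary income: 211.3 + 303.7 = 515.0
Secondary income: -204.3 + 457.1 + 215.9 = 468.7
Current account = (-2074.7) + 2417.9 + 515.0 + 468.7 = 1326.9
(Excluded from the current account — financial account: domestic pension funds' purchases of foreign equities 406.7, borrowing by resident firms from foreign banks 896.8, purchases of foreign government bonds by domestic residents 1839.8, increase in resident deposits held at foreign banks 210.2, sale of domestic government bonds to non-residents 1495.4.)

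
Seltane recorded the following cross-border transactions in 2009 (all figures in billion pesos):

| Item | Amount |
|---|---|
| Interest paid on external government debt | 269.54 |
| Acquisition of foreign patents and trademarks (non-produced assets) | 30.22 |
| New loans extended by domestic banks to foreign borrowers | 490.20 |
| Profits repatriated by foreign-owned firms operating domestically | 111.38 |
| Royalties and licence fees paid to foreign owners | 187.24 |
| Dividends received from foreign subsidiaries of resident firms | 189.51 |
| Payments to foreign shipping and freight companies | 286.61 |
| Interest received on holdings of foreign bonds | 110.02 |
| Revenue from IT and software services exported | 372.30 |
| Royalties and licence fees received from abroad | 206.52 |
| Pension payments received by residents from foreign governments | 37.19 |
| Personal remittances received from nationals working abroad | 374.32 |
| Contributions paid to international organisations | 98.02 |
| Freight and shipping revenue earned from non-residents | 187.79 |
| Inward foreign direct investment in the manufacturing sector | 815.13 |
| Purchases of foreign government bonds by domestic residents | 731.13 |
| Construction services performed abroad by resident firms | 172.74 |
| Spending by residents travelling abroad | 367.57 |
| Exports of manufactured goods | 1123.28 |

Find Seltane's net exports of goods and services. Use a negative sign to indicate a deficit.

1221.21

Goods: 1123.28
Services: 172.74 - 367.57 + 187.79 + 206.52 - 187.24 - 286.61 + 372.30 = 97.93
Trade balance = 1123.28 + 97.93 = 1221.21
(Excluded from the trade balance — primary income: interest paid on external government debt 269.54, profits repatriated by foreign-owned firms operating domestically 111.38, dividends received from foreign subsidiaries of resident firms 189.51, interest received on holdings of foreign bonds 110.02; capital account: acquisition of foreign patents and trademarks (non-produced assets) 30.22; financial account: new loans extended by domestic banks to foreign borrowers 490.20, inward foreign direct investment in the manufacturing sector 815.13, purchases of foreign government bonds by domestic residents 731.13; secondary income: pension payments received by residents from foreign governments 37.19, personal remittances received from nationals working abroad 374.32, contributions paid to international organisations 98.02.)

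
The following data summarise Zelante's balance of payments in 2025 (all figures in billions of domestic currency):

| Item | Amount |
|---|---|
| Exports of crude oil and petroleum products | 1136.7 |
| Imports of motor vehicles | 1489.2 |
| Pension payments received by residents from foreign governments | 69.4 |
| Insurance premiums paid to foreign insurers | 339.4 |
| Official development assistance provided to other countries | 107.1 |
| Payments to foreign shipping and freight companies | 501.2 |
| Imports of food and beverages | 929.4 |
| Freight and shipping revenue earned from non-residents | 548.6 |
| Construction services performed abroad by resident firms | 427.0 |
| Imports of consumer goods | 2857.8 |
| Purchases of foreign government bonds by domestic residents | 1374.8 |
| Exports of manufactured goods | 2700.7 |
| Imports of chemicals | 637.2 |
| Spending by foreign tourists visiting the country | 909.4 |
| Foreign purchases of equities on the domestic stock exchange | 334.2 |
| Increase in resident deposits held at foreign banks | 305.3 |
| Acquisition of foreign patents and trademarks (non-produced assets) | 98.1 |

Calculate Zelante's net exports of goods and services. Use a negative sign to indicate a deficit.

-1031.8

Goods: -2857.8 - 929.4 - 1489.2 + 2700.7 - 637.2 + 1136.7 = -2076.2
Services: 427.0 - 501.2 - 339.4 + 909.4 + 548.6 = 1044.4
Trade balance = -2076.2 + 1044.4 = -1031.8
(Excluded from the trade balance — secondary income: pension payments received by residents from foreign governments 69.4, official development assistance provided to other countries 107.1; financial account: purchases of foreign government bonds by domestic residents 1374.8, foreign purchases of equities on the domestic stock exchange 334.2, increase in resident deposits held at foreign banks 305.3; capital account: acquisition of foreign patents and trademarks (non-produced assets) 98.1.)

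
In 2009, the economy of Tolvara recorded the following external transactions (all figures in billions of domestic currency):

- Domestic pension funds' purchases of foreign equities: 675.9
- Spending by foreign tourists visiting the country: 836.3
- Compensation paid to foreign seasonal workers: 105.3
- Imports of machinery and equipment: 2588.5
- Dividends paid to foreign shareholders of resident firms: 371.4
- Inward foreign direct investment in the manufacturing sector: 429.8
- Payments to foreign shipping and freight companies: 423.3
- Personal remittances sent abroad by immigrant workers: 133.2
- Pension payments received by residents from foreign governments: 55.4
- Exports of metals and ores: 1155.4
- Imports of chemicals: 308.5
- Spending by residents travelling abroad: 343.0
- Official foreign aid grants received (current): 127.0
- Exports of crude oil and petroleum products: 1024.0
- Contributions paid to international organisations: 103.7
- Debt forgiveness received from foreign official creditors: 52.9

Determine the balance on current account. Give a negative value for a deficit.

-1178.8

Goods: 1155.4 + 1024.0 - 308.5 - 2588.5 = -717.6
Services: -343.0 + 836.3 - 423.3 = 70.0
Primary income: -371.4 - 105.3 = -476.7
Secondary income: 55.4 - 133.2 + 127.0 - 103.7 = -54.5
Current account = (-717.6) + 70.0 + (-476.7) + (-54.5) = -1178.8
(Excluded from the current account — financial account: domestic pension funds' purchases of foreign equities 675.9, inward foreign direct investment in the manufacturing sector 429.8; capital account: debt forgiveness received from foreign official creditors 52.9.)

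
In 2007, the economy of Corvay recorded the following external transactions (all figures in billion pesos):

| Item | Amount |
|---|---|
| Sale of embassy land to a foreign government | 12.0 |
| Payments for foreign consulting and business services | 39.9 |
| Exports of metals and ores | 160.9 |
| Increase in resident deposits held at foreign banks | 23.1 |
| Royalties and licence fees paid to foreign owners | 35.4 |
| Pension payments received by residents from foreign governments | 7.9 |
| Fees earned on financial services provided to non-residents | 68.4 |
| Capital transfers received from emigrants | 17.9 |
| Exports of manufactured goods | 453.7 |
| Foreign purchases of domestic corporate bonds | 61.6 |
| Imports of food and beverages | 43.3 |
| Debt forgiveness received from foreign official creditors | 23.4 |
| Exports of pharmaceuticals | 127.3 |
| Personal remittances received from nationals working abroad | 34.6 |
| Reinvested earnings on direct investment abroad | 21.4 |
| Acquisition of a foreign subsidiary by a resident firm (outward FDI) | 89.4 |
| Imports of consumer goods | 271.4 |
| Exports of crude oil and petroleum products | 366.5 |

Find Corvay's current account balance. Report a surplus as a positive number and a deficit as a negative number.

Goods: 160.9 + 453.7 + 366.5 - 43.3 - 271.4 + 127.3 = 793.7
Services: -39.9 + 68.4 - 35.4 = -6.9
Primary income: 21.4
Secondary income: 7.9 + 34.6 = 42.5
Current account = 793.7 + (-6.9) + 21.4 + 42.5 = 850.7
(Excluded from the current account — capital account: sale of embassy land to a foreign government 12.0, capital transfers received from emigrants 17.9, debt forgiveness received from foreign official creditors 23.4; financial account: increase in resident deposits held at foreign banks 23.1, foreign purchases of domestic corporate bonds 61.6, acquisition of a foreign subsidiary by a resident firm (outward FDI) 89.4.)

850.7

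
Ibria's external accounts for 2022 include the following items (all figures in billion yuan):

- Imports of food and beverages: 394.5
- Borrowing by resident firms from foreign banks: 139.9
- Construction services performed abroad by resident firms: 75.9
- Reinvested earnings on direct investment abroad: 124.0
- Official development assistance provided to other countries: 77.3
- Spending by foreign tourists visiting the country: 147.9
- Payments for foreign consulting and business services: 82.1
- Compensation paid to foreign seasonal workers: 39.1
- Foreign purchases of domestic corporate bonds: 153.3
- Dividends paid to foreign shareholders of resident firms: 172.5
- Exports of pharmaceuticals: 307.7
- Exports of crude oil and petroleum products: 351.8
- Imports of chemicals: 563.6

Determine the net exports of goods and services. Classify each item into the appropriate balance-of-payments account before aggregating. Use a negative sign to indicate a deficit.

-156.9

Goods: 351.8 - 563.6 + 307.7 - 394.5 = -298.6
Services: 75.9 - 82.1 + 147.9 = 141.7
Trade balance = -298.6 + 141.7 = -156.9
(Excluded from the trade balance — financial account: borrowing by resident firms from foreign banks 139.9, foreign purchases of domestic corporate bonds 153.3; primary income: reinvested earnings on direct investment abroad 124.0, compensation paid to foreign seasonal workers 39.1, dividends paid to foreign shareholders of resident firms 172.5; secondary income: official development assistance provided to other countries 77.3.)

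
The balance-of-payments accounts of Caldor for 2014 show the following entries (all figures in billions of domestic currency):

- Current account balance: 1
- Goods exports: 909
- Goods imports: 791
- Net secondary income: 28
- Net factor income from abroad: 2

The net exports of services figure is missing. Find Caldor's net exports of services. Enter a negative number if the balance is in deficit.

-147

Current account = goods balance + services balance + net primary income + net secondary income
Sum of the known components = 148
Net exports of services = CA - (known components) = 1 - 148 = -147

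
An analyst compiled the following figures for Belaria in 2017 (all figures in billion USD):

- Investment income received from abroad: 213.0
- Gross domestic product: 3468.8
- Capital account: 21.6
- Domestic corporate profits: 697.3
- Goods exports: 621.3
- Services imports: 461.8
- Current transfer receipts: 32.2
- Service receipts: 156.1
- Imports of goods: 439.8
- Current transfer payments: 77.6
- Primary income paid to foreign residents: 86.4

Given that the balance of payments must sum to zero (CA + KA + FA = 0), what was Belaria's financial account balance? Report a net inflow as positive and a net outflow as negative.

21.4

Goods balance = 621.3 - 439.8 = 181.5
Services balance = 156.1 - 461.8 = -305.7
Trade balance (goods + services) = 181.5 + (-305.7) = -124.2
Net primary income = 213.0 - 86.4 = 126.6
Net secondary income = 32.2 - 77.6 = -45.4
Current account = -124.2 + 126.6 + (-45.4) = -43.0
Financial account = -(-43.0 + 21.6) = 21.4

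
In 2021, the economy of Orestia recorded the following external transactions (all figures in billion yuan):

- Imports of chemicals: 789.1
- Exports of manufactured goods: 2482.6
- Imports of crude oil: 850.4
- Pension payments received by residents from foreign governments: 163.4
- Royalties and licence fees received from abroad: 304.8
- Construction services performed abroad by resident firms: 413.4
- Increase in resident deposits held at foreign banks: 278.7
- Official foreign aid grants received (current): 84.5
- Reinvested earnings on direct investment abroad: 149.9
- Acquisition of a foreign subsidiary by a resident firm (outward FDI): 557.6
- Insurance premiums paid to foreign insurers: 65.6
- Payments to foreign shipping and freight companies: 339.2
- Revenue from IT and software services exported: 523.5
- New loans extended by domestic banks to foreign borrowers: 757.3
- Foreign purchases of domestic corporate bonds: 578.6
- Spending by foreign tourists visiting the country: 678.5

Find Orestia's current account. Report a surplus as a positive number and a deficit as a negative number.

Goods: -789.1 + 2482.6 - 850.4 = 843.1
Services: 678.5 - 65.6 + 523.5 + 304.8 - 339.2 + 413.4 = 1515.4
Primary income: 149.9
Secondary income: 84.5 + 163.4 = 247.9
Current account = 843.1 + 1515.4 + 149.9 + 247.9 = 2756.3
(Excluded from the current account — financial account: increase in resident deposits held at foreign banks 278.7, acquisition of a foreign subsidiary by a resident firm (outward FDI) 557.6, new loans extended by domestic banks to foreign borrowers 757.3, foreign purchases of domestic corporate bonds 578.6.)

2756.3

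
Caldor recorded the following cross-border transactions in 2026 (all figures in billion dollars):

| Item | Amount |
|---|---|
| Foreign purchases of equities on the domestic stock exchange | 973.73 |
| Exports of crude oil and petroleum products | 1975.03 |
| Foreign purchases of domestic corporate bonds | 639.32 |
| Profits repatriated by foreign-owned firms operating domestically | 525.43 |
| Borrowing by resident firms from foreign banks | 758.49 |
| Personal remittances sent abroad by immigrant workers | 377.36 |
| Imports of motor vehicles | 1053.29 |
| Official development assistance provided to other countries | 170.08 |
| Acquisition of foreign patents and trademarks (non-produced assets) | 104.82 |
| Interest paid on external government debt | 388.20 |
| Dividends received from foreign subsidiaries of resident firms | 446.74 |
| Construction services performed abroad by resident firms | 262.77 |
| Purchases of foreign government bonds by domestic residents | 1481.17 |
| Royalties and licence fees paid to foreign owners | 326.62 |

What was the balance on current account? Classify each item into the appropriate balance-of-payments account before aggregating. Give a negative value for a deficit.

-156.44

Goods: 1975.03 - 1053.29 = 921.74
Services: 262.77 - 326.62 = -63.85
Primary income: -525.43 + 446.74 - 388.20 = -466.89
Secondary income: -170.08 - 377.36 = -547.44
Current account = 921.74 + (-63.85) + (-466.89) + (-547.44) = -156.44
(Excluded from the current account — financial account: foreign purchases of equities on the domestic stock exchange 973.73, foreign purchases of domestic corporate bonds 639.32, borrowing by resident firms from foreign banks 758.49, purchases of foreign government bonds by domestic residents 1481.17; capital account: acquisition of foreign patents and trademarks (non-produced assets) 104.82.)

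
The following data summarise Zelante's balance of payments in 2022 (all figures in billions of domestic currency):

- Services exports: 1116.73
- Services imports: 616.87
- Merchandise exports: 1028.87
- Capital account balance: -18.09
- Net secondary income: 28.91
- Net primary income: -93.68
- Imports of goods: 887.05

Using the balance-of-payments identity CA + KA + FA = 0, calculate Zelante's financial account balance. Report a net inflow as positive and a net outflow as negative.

-558.82

Goods balance = 1028.87 - 887.05 = 141.82
Services balance = 1116.73 - 616.87 = 499.86
Trade balance (goods + services) = 141.82 + 499.86 = 641.68
Net primary income = -93.68
Net secondary income = 28.91
Current account = 641.68 + (-93.68) + 28.91 = 576.91
Financial account = -(576.91 + (-18.09)) = -558.82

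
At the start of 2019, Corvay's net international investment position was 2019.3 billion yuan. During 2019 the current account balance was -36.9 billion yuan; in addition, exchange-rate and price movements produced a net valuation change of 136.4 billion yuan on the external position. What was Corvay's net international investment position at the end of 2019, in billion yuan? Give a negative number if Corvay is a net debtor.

2118.8

Change in NIIP = current account + net valuation change = -36.9 + 136.4 = 99.5
End-of-year NIIP = 2019.3 + 99.5 = 2118.8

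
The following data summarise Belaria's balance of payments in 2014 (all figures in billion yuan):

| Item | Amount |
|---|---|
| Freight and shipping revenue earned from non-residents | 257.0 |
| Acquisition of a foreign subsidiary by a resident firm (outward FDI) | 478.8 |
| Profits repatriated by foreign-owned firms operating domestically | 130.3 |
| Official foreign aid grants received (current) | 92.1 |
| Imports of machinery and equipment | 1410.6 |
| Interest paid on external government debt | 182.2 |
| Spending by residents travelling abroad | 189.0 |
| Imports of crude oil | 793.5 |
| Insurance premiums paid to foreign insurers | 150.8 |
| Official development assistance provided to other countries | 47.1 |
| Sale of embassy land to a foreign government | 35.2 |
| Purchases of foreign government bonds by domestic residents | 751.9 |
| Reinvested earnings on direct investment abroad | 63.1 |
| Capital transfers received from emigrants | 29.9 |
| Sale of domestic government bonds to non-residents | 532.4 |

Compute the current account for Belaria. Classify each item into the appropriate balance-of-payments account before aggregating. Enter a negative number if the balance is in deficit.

-2491.3

Goods: -793.5 - 1410.6 = -2204.1
Services: 257.0 - 150.8 - 189.0 = -82.8
Primary income: -182.2 - 130.3 + 63.1 = -249.4
Secondary income: -47.1 + 92.1 = 45.0
Current account = (-2204.1) + (-82.8) + (-249.4) + 45.0 = -2491.3
(Excluded from the current account — financial account: acquisition of a foreign subsidiary by a resident firm (outward FDI) 478.8, purchases of foreign government bonds by domestic residents 751.9, sale of domestic government bonds to non-residents 532.4; capital account: sale of embassy land to a foreign government 35.2, capital transfers received from emigrants 29.9.)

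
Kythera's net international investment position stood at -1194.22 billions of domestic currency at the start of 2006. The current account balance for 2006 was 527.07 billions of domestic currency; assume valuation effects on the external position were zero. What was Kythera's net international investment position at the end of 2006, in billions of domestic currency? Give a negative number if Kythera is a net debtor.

-667.15

With no valuation effects, change in NIIP = current account = 527.07
End-of-year NIIP = -1194.22 + 527.07 = -667.15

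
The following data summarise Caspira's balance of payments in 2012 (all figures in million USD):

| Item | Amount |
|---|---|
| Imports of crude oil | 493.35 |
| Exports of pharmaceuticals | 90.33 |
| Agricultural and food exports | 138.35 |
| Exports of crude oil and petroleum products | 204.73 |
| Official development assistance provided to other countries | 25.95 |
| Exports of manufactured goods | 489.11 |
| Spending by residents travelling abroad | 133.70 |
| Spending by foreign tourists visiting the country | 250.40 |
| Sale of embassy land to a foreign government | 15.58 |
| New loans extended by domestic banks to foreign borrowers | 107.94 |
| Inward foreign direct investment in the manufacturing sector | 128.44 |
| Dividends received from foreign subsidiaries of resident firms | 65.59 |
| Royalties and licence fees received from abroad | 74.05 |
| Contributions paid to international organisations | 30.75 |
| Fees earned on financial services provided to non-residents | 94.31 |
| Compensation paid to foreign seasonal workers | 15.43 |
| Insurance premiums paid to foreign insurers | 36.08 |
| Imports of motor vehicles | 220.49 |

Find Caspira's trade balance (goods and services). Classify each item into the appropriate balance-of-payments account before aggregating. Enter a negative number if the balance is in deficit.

457.66

Goods: 90.33 + 489.11 - 220.49 + 204.73 - 493.35 + 138.35 = 208.68
Services: 250.40 + 74.05 - 36.08 - 133.70 + 94.31 = 248.98
Trade balance = 208.68 + 248.98 = 457.66
(Excluded from the trade balance — secondary income: official development assistance provided to other countries 25.95, contributions paid to international organisations 30.75; capital account: sale of embassy land to a foreign government 15.58; financial account: new loans extended by domestic banks to foreign borrowers 107.94, inward foreign direct investment in the manufacturing sector 128.44; primary income: dividends received from foreign subsidiaries of resident firms 65.59, compensation paid to foreign seasonal workers 15.43.)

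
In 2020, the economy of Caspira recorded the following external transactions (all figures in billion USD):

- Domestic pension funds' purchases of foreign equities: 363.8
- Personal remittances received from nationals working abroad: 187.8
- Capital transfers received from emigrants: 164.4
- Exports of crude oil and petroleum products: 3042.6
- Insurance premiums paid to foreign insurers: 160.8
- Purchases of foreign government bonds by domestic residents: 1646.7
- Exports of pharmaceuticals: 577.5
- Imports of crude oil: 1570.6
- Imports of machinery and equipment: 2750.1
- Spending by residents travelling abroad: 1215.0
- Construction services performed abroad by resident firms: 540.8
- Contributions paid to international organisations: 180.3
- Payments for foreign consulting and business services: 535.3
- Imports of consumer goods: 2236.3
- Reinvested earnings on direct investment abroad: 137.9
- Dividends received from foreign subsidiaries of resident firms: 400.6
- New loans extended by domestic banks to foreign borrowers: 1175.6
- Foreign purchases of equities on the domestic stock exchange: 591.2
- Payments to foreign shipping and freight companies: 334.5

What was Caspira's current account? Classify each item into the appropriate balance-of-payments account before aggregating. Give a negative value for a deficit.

-4095.7

Goods: -2750.1 - 2236.3 + 3042.6 + 577.5 - 1570.6 = -2936.9
Services: 540.8 - 1215.0 - 535.3 - 160.8 - 334.5 = -1704.8
Primary income: 400.6 + 137.9 = 538.5
Secondary income: -180.3 + 187.8 = 7.5
Current account = (-2936.9) + (-1704.8) + 538.5 + 7.5 = -4095.7
(Excluded from the current account — financial account: domestic pension funds' purchases of foreign equities 363.8, purchases of foreign government bonds by domestic residents 1646.7, new loans extended by domestic banks to foreign borrowers 1175.6, foreign purchases of equities on the domestic stock exchange 591.2; capital account: capital transfers received from emigrants 164.4.)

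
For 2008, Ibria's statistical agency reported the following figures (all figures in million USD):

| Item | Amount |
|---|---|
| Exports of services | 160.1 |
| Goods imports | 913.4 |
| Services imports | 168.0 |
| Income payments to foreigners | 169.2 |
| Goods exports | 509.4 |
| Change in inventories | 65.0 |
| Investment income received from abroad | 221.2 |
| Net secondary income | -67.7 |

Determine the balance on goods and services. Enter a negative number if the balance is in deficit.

Goods balance = 509.4 - 913.4 = -404.0
Services balance = 160.1 - 168.0 = -7.9
Trade balance (goods + services) = -404.0 + (-7.9) = -411.9

-411.9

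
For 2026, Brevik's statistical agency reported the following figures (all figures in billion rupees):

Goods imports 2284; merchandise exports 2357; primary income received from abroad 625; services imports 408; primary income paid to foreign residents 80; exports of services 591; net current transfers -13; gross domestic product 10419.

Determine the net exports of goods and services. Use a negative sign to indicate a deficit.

Goods balance = 2357 - 2284 = 73
Services balance = 591 - 408 = 183
Trade balance (goods + services) = 73 + 183 = 256

256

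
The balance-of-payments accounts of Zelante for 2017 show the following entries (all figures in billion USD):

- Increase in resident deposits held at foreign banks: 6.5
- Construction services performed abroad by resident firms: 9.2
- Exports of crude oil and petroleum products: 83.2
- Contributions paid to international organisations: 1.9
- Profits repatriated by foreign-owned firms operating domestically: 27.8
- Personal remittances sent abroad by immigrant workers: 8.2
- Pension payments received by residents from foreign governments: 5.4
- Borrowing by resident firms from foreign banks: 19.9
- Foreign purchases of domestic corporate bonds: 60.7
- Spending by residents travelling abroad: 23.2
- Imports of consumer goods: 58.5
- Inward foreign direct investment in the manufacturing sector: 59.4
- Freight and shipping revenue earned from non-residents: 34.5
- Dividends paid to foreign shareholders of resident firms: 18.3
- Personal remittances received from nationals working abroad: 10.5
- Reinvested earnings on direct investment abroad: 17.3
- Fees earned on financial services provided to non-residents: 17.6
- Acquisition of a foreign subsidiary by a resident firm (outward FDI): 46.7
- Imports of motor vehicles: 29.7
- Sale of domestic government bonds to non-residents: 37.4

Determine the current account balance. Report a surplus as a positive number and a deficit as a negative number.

Goods: 83.2 - 29.7 - 58.5 = -5.0
Services: 17.6 + 9.2 - 23.2 + 34.5 = 38.1
Primary income: -27.8 - 18.3 + 17.3 = -28.8
Secondary income: 5.4 - 1.9 - 8.2 + 10.5 = 5.8
Current account = (-5.0) + 38.1 + (-28.8) + 5.8 = 10.1
(Excluded from the current account — financial account: increase in resident deposits held at foreign banks 6.5, borrowing by resident firms from foreign banks 19.9, foreign purchases of domestic corporate bonds 60.7, inward foreign direct investment in the manufacturing sector 59.4, acquisition of a foreign subsidiary by a resident firm (outward FDI) 46.7, sale of domestic government bonds to non-residents 37.4.)

10.1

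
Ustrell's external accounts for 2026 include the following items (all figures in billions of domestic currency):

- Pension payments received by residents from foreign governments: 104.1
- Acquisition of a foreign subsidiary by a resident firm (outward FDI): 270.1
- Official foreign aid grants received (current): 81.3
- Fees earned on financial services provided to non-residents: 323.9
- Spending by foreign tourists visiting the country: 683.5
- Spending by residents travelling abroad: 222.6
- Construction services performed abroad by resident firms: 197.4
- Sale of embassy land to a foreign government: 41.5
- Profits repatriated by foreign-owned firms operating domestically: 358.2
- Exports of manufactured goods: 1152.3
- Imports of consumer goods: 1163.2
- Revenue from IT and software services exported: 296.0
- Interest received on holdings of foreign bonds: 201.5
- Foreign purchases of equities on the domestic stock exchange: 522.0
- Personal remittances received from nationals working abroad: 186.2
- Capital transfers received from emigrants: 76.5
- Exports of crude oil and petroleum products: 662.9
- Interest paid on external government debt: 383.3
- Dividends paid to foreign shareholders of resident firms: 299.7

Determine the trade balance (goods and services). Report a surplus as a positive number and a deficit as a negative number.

1930.2

Goods: 662.9 - 1163.2 + 1152.3 = 652.0
Services: 323.9 - 222.6 + 296.0 + 683.5 + 197.4 = 1278.2
Trade balance = 652.0 + 1278.2 = 1930.2
(Excluded from the trade balance — secondary income: pension payments received by residents from foreign governments 104.1, official foreign aid grants received (current) 81.3, personal remittances received from nationals working abroad 186.2; financial account: acquisition of a foreign subsidiary by a resident firm (outward FDI) 270.1, foreign purchases of equities on the domestic stock exchange 522.0; capital account: sale of embassy land to a foreign government 41.5, capital transfers received from emigrants 76.5; primary income: profits repatriated by foreign-owned firms operating domestically 358.2, interest received on holdings of foreign bonds 201.5, interest paid on external government debt 383.3, dividends paid to foreign shareholders of resident firms 299.7.)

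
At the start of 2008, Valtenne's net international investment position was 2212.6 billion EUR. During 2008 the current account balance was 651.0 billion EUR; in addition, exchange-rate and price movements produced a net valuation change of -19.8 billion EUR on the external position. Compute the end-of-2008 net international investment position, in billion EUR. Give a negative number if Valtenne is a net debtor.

2843.8

Change in NIIP = current account + net valuation change = 651.0 + (-19.8) = 631.2
End-of-year NIIP = 2212.6 + 631.2 = 2843.8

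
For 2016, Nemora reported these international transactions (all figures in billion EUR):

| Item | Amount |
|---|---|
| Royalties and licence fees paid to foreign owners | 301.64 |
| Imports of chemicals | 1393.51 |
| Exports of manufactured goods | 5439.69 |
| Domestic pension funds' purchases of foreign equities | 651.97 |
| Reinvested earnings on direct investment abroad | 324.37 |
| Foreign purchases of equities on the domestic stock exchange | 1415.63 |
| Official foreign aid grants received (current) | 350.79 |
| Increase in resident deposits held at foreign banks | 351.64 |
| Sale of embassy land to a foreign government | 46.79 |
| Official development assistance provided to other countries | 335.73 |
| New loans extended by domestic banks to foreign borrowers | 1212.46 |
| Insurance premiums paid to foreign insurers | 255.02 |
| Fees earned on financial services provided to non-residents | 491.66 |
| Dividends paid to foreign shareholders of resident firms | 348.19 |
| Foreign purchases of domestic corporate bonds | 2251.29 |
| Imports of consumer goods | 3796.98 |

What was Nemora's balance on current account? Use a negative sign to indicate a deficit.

175.44

Goods: 5439.69 - 1393.51 - 3796.98 = 249.20
Services: 491.66 - 301.64 - 255.02 = -65.00
Primary income: 324.37 - 348.19 = -23.82
Secondary income: -335.73 + 350.79 = 15.06
Current account = 249.20 + (-65.00) + (-23.82) + 15.06 = 175.44
(Excluded from the current account — financial account: domestic pension funds' purchases of foreign equities 651.97, foreign purchases of equities on the domestic stock exchange 1415.63, increase in resident deposits held at foreign banks 351.64, new loans extended by domestic banks to foreign borrowers 1212.46, foreign purchases of domestic corporate bonds 2251.29; capital account: sale of embassy land to a foreign government 46.79.)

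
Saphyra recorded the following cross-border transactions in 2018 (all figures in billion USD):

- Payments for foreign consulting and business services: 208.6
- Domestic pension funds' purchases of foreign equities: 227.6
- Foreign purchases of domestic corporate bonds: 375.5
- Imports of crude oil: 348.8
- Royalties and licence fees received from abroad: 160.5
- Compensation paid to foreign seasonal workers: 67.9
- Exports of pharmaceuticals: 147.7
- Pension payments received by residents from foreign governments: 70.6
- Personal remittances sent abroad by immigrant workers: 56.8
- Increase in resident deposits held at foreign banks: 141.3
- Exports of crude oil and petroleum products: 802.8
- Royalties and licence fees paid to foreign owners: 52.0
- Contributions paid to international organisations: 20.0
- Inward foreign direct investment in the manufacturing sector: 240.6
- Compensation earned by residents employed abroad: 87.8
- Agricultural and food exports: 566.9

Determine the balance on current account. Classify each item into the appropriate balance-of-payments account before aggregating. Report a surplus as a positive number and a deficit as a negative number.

1082.2

Goods: 566.9 - 348.8 + 147.7 + 802.8 = 1168.6
Services: -208.6 + 160.5 - 52.0 = -100.1
Primary income: 87.8 - 67.9 = 19.9
Secondary income: -20.0 - 56.8 + 70.6 = -6.2
Current account = 1168.6 + (-100.1) + 19.9 + (-6.2) = 1082.2
(Excluded from the current account — financial account: domestic pension funds' purchases of foreign equities 227.6, foreign purchases of domestic corporate bonds 375.5, increase in resident deposits held at foreign banks 141.3, inward foreign direct investment in the manufacturing sector 240.6.)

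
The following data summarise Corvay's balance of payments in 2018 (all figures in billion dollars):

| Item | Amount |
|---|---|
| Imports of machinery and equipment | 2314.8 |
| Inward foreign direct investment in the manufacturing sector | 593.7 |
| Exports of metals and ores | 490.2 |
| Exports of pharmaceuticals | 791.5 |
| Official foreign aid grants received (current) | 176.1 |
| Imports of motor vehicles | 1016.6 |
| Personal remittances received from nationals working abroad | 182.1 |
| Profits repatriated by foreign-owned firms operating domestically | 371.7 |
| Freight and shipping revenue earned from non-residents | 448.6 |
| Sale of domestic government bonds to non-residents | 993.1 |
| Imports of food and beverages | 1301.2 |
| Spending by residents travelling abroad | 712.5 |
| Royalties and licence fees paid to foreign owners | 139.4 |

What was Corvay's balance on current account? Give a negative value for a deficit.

-3767.7

Goods: -1301.2 + 490.2 - 2314.8 - 1016.6 + 791.5 = -3350.9
Services: 448.6 - 712.5 - 139.4 = -403.3
Primary income: -371.7
Secondary income: 176.1 + 182.1 = 358.2
Current account = (-3350.9) + (-403.3) + (-371.7) + 358.2 = -3767.7
(Excluded from the current account — financial account: inward foreign direct investment in the manufacturing sector 593.7, sale of domestic government bonds to non-residents 993.1.)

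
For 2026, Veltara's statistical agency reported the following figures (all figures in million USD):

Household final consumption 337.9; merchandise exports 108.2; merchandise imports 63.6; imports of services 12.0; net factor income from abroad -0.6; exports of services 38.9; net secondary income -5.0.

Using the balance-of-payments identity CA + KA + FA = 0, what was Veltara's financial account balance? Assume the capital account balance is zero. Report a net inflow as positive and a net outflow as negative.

Goods balance = 108.2 - 63.6 = 44.6
Services balance = 38.9 - 12.0 = 26.9
Trade balance (goods + services) = 44.6 + 26.9 = 71.5
Net primary income = -0.6
Net secondary income = -5.0
Current account = 71.5 + (-0.6) + (-5.0) = 65.9
Financial account = -(65.9) = -65.9

-65.9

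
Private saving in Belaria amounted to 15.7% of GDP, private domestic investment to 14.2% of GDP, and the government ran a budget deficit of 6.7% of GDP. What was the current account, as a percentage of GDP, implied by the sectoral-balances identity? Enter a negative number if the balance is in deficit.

By the sectoral-balances identity, CA = (S_private - I) + (T - G).
Private balance = 15.7 - 14.2 = 1.5
Government balance (T - G) = -6.7
CA = 1.5 + (-6.7) = -5.2

-5.2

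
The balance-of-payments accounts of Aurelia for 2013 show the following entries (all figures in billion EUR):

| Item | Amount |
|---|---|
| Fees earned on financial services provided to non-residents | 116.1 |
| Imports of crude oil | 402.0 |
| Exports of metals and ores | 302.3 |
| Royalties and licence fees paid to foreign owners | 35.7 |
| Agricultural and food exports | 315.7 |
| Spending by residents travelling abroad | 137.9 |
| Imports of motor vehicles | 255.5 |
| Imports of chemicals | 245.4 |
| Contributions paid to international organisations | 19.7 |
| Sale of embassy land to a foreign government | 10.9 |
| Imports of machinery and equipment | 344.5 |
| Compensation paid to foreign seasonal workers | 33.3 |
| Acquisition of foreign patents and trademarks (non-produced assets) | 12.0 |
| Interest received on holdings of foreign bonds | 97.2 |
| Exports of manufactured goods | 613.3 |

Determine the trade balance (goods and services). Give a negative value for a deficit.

Goods: 302.3 - 255.5 + 613.3 + 315.7 - 344.5 - 245.4 - 402.0 = -16.1
Services: -137.9 - 35.7 + 116.1 = -57.5
Trade balance = -16.1 + (-57.5) = -73.6
(Excluded from the trade balance — secondary income: contributions paid to international organisations 19.7; capital account: sale of embassy land to a foreign government 10.9, acquisition of foreign patents and trademarks (non-produced assets) 12.0; primary income: compensation paid to foreign seasonal workers 33.3, interest received on holdings of foreign bonds 97.2.)

-73.6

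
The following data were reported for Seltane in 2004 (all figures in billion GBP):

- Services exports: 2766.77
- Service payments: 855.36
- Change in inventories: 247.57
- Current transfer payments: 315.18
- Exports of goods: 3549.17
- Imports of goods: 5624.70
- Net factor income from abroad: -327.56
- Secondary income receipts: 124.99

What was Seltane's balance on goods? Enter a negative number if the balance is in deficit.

Goods balance = 3549.17 - 5624.70 = -2075.53

-2075.53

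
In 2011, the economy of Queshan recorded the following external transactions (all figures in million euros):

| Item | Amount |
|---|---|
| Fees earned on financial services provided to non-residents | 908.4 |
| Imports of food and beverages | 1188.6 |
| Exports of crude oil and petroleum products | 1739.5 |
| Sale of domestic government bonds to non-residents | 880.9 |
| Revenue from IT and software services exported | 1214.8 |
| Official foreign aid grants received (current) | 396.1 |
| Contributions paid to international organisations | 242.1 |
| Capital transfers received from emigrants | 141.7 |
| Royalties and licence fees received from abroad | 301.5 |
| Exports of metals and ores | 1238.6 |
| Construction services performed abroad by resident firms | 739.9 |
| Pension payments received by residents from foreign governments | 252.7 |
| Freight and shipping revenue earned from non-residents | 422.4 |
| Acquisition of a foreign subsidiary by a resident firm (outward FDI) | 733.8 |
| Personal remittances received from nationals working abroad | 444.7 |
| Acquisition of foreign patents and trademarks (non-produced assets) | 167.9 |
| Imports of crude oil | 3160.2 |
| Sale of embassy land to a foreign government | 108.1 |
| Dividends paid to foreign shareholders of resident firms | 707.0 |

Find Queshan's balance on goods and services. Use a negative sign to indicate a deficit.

2216.3

Goods: -3160.2 - 1188.6 + 1739.5 + 1238.6 = -1370.7
Services: 422.4 + 1214.8 + 908.4 + 739.9 + 301.5 = 3587.0
Trade balance = -1370.7 + 3587.0 = 2216.3
(Excluded from the trade balance — financial account: sale of domestic government bonds to non-residents 880.9, acquisition of a foreign subsidiary by a resident firm (outward FDI) 733.8; secondary income: official foreign aid grants received (current) 396.1, contributions paid to international organisations 242.1, pension payments received by residents from foreign governments 252.7, personal remittances received from nationals working abroad 444.7; capital account: capital transfers received from emigrants 141.7, acquisition of foreign patents and trademarks (non-produced assets) 167.9, sale of embassy land to a foreign government 108.1; primary income: dividends paid to foreign shareholders of resident firms 707.0.)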